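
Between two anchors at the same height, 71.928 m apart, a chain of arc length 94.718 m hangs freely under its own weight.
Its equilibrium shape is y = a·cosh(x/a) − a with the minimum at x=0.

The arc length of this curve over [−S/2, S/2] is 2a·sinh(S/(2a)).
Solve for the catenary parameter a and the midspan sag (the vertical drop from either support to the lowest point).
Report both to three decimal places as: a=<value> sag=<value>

seed: a₀ = √(S³/(24(L−S))) = √(71.928³/(24·22.790)) = 26.083700
iter 1: u=1.378792  f(a)=+2.267e+00  f'(a)=-2.103e+00  a ← 26.083700 − (+2.267e+00/-2.103e+00) = 27.161651
iter 2: u=1.324073  f(a)=+1.481e-01  f'(a)=-1.836e+00  a ← 27.161651 − (+1.481e-01/-1.836e+00) = 27.242300
iter 3: u=1.320153  f(a)=+7.299e-04  f'(a)=-1.818e+00  a ← 27.242300 − (+7.299e-04/-1.818e+00) = 27.242701
iter 4: u=1.320133  f(a)=+1.792e-08  f'(a)=-1.818e+00  a ← 27.242701 − (+1.792e-08/-1.818e+00) = 27.242701
iter 5: u=1.320133  f(a)=+0.000e+00  f'(a)=-1.818e+00  a ← 27.242701 − (+0.000e+00/-1.818e+00) = 27.242701
converged: |Δa| < 1e-12 after 5 iterations
sag = a·(cosh(S/(2a)) − 1) = 27.242701·(cosh(1.320133) − 1) = 27.392815
T_max/T_min = cosh(S/(2a)) = 2.005510

a=27.243 sag=27.393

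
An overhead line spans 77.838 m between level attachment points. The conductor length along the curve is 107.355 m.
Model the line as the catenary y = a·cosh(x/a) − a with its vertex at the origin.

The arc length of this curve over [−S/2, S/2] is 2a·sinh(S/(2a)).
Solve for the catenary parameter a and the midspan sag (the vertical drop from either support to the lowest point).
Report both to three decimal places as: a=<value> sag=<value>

seed: a₀ = √(S³/(24(L−S))) = √(77.838³/(24·29.517)) = 25.801549
iter 1: u=1.508398  f(a)=+3.546e+00  f'(a)=-2.853e+00  a ← 25.801549 − (+3.546e+00/-2.853e+00) = 27.044480
iter 2: u=1.439074  f(a)=+2.723e-01  f'(a)=-2.430e+00  a ← 27.044480 − (+2.723e-01/-2.430e+00) = 27.156548
iter 3: u=1.433135  f(a)=+1.902e-03  f'(a)=-2.396e+00  a ← 27.156548 − (+1.902e-03/-2.396e+00) = 27.157341
iter 4: u=1.433093  f(a)=+9.415e-08  f'(a)=-2.396e+00  a ← 27.157341 − (+9.415e-08/-2.396e+00) = 27.157341
iter 5: u=1.433093  f(a)=+2.842e-14  f'(a)=-2.396e+00  a ← 27.157341 − (+2.842e-14/-2.396e+00) = 27.157341
converged: |Δa| < 1e-12 after 5 iterations
sag = a·(cosh(S/(2a)) − 1) = 27.157341·(cosh(1.433093) − 1) = 32.999081
T_max/T_min = cosh(S/(2a)) = 2.215107

a=27.157 sag=32.999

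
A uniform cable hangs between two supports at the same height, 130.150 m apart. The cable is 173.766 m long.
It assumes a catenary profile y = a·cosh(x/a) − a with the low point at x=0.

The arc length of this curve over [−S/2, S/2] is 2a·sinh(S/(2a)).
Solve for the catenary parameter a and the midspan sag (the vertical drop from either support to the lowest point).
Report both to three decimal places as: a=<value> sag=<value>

seed: a₀ = √(S³/(24(L−S))) = √(130.150³/(24·43.616)) = 45.892078
iter 1: u=1.418001  f(a)=+4.601e+00  f'(a)=-2.311e+00  a ← 45.892078 − (+4.601e+00/-2.311e+00) = 47.882513
iter 2: u=1.359056  f(a)=+3.163e-01  f'(a)=-2.004e+00  a ← 47.882513 − (+3.163e-01/-2.004e+00) = 48.040352
iter 3: u=1.354590  f(a)=+1.738e-03  f'(a)=-1.982e+00  a ← 48.040352 − (+1.738e-03/-1.982e+00) = 48.041229
iter 4: u=1.354566  f(a)=+5.314e-08  f'(a)=-1.982e+00  a ← 48.041229 − (+5.314e-08/-1.982e+00) = 48.041229
iter 5: u=1.354566  f(a)=+2.842e-14  f'(a)=-1.982e+00  a ← 48.041229 − (+2.842e-14/-1.982e+00) = 48.041229
converged: |Δa| < 1e-12 after 5 iterations
sag = a·(cosh(S/(2a)) − 1) = 48.041229·(cosh(1.354566) − 1) = 51.239259
T_max/T_min = cosh(S/(2a)) = 2.066568

a=48.041 sag=51.239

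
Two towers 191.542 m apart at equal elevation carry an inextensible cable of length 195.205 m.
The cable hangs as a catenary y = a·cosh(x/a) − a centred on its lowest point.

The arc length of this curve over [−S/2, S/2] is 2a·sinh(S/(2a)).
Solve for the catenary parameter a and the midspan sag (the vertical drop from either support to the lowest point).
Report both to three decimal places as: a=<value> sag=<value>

a=283.537 sag=16.329

seed: a₀ = √(S³/(24(L−S))) = √(191.542³/(24·3.663)) = 282.730035
iter 1: u=0.338737  f(a)=+2.107e-02  f'(a)=-2.621e-02  a ← 282.730035 − (+2.107e-02/-2.621e-02) = 283.534019
iter 2: u=0.337776  f(a)=+9.022e-05  f'(a)=-2.599e-02  a ← 283.534019 − (+9.022e-05/-2.599e-02) = 283.537491
iter 3: u=0.337772  f(a)=+1.670e-09  f'(a)=-2.599e-02  a ← 283.537491 − (+1.670e-09/-2.599e-02) = 283.537492
iter 4: u=0.337772  f(a)=+0.000e+00  f'(a)=-2.599e-02  a ← 283.537492 − (+0.000e+00/-2.599e-02) = 283.537492
converged: |Δa| < 1e-12 after 4 iterations
sag = a·(cosh(S/(2a)) − 1) = 283.537492·(cosh(0.337772) − 1) = 16.328740
T_max/T_min = cosh(S/(2a)) = 1.057589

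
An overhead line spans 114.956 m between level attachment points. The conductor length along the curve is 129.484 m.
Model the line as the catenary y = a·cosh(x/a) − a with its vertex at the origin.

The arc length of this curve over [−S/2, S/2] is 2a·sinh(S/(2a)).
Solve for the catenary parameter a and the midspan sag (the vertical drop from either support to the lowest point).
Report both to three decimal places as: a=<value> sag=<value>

a=67.223 sag=26.107

seed: a₀ = √(S³/(24(L−S))) = √(114.956³/(24·14.528)) = 66.006838
iter 1: u=0.870789  f(a)=+5.609e-01  f'(a)=-4.745e-01  a ← 66.006838 − (+5.609e-01/-4.745e-01) = 67.188857
iter 2: u=0.855469  f(a)=+1.542e-02  f'(a)=-4.487e-01  a ← 67.188857 − (+1.542e-02/-4.487e-01) = 67.223221
iter 3: u=0.855032  f(a)=+1.239e-05  f'(a)=-4.480e-01  a ← 67.223221 − (+1.239e-05/-4.480e-01) = 67.223249
iter 4: u=0.855032  f(a)=+7.987e-12  f'(a)=-4.480e-01  a ← 67.223249 − (+7.987e-12/-4.480e-01) = 67.223249
converged: |Δa| < 1e-12 after 4 iterations
sag = a·(cosh(S/(2a)) − 1) = 67.223249·(cosh(0.855032) − 1) = 26.106766
T_max/T_min = cosh(S/(2a)) = 1.388359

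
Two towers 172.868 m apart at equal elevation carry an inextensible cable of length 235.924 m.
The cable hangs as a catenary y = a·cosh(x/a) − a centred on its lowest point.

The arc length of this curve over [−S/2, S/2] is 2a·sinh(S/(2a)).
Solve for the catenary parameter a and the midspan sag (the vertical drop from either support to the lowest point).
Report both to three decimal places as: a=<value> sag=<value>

seed: a₀ = √(S³/(24(L−S))) = √(172.868³/(24·63.056)) = 58.425587
iter 1: u=1.479386  f(a)=+7.271e+00  f'(a)=-2.669e+00  a ← 58.425587 − (+7.271e+00/-2.669e+00) = 61.149401
iter 2: u=1.413489  f(a)=+5.394e-01  f'(a)=-2.287e+00  a ← 61.149401 − (+5.394e-01/-2.287e+00) = 61.385273
iter 3: u=1.408058  f(a)=+3.494e-03  f'(a)=-2.257e+00  a ← 61.385273 − (+3.494e-03/-2.257e+00) = 61.386820
iter 4: u=1.408022  f(a)=+1.487e-07  f'(a)=-2.257e+00  a ← 61.386820 − (+1.487e-07/-2.257e+00) = 61.386821
iter 5: u=1.408022  f(a)=+0.000e+00  f'(a)=-2.257e+00  a ← 61.386821 − (+0.000e+00/-2.257e+00) = 61.386821
converged: |Δa| < 1e-12 after 5 iterations
sag = a·(cosh(S/(2a)) − 1) = 61.386821·(cosh(1.408022) − 1) = 71.592032
T_max/T_min = cosh(S/(2a)) = 2.166244

a=61.387 sag=71.592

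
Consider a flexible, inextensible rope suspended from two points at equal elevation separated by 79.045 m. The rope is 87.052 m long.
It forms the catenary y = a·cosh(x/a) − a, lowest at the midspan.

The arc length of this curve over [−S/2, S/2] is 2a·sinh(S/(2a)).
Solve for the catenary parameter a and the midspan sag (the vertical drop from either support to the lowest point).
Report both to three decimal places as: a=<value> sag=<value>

a=51.449 sag=15.942

seed: a₀ = √(S³/(24(L−S))) = √(79.045³/(24·8.007)) = 50.695694
iter 1: u=0.779603  f(a)=+2.469e-01  f'(a)=-3.355e-01  a ← 50.695694 − (+2.469e-01/-3.355e-01) = 51.431527
iter 2: u=0.768449  f(a)=+5.478e-03  f'(a)=-3.208e-01  a ← 51.431527 − (+5.478e-03/-3.208e-01) = 51.448605
iter 3: u=0.768194  f(a)=+2.833e-06  f'(a)=-3.204e-01  a ← 51.448605 − (+2.833e-06/-3.204e-01) = 51.448613
iter 4: u=0.768194  f(a)=+7.390e-13  f'(a)=-3.204e-01  a ← 51.448613 − (+7.390e-13/-3.204e-01) = 51.448613
converged: |Δa| < 1e-12 after 4 iterations
sag = a·(cosh(S/(2a)) − 1) = 51.448613·(cosh(0.768194) − 1) = 15.941835
T_max/T_min = cosh(S/(2a)) = 1.309859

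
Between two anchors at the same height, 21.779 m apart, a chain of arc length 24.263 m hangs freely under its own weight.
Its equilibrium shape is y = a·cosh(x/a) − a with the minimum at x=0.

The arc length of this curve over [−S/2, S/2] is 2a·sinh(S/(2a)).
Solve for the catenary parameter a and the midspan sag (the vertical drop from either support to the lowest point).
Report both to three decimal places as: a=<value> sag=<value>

seed: a₀ = √(S³/(24(L−S))) = √(21.779³/(24·2.484)) = 13.163625
iter 1: u=0.827242  f(a)=+8.639e-02  f'(a)=-4.039e-01  a ← 13.163625 − (+8.639e-02/-4.039e-01) = 13.377534
iter 2: u=0.814014  f(a)=+2.151e-03  f'(a)=-3.840e-01  a ← 13.377534 − (+2.151e-03/-3.840e-01) = 13.383136
iter 3: u=0.813673  f(a)=+1.409e-06  f'(a)=-3.835e-01  a ← 13.383136 − (+1.409e-06/-3.835e-01) = 13.383139
iter 4: u=0.813673  f(a)=+6.075e-13  f'(a)=-3.835e-01  a ← 13.383139 − (+6.075e-13/-3.835e-01) = 13.383139
converged: |Δa| < 1e-12 after 4 iterations
sag = a·(cosh(S/(2a)) − 1) = 13.383139·(cosh(0.813673) − 1) = 4.680130
T_max/T_min = cosh(S/(2a)) = 1.349703

a=13.383 sag=4.680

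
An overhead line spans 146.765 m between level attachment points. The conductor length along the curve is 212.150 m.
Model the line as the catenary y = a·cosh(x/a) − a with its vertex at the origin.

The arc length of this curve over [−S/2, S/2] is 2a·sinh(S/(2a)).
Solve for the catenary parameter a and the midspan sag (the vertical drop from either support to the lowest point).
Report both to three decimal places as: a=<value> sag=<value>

a=47.621 sag=68.653

seed: a₀ = √(S³/(24(L−S))) = √(146.765³/(24·65.385)) = 44.883743
iter 1: u=1.634946  f(a)=+9.316e+00  f'(a)=-3.770e+00  a ← 44.883743 − (+9.316e+00/-3.770e+00) = 47.354575
iter 2: u=1.549639  f(a)=+8.246e-01  f'(a)=-3.130e+00  a ← 47.354575 − (+8.246e-01/-3.130e+00) = 47.618029
iter 3: u=1.541065  f(a)=+7.847e-03  f'(a)=-3.071e+00  a ← 47.618029 − (+7.847e-03/-3.071e+00) = 47.620584
iter 4: u=1.540983  f(a)=+7.254e-07  f'(a)=-3.070e+00  a ← 47.620584 − (+7.254e-07/-3.070e+00) = 47.620584
iter 5: u=1.540983  f(a)=-2.842e-14  f'(a)=-3.070e+00  a ← 47.620584 − (-2.842e-14/-3.070e+00) = 47.620584
converged: |Δa| < 1e-12 after 5 iterations
sag = a·(cosh(S/(2a)) − 1) = 47.620584·(cosh(1.540983) − 1) = 68.653341
T_max/T_min = cosh(S/(2a)) = 2.441674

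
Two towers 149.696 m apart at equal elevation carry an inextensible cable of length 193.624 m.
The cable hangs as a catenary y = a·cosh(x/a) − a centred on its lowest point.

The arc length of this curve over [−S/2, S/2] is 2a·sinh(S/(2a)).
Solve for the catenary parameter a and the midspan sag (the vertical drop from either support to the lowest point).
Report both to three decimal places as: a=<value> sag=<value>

a=58.740 sag=54.499

seed: a₀ = √(S³/(24(L−S))) = √(149.696³/(24·43.928)) = 56.407773
iter 1: u=1.326909  f(a)=+4.033e+00  f'(a)=-1.850e+00  a ← 56.407773 − (+4.033e+00/-1.850e+00) = 58.588461
iter 2: u=1.277521  f(a)=+2.457e-01  f'(a)=-1.630e+00  a ← 58.588461 − (+2.457e-01/-1.630e+00) = 58.739144
iter 3: u=1.274244  f(a)=+1.042e-03  f'(a)=-1.617e+00  a ← 58.739144 − (+1.042e-03/-1.617e+00) = 58.739789
iter 4: u=1.274230  f(a)=+1.894e-08  f'(a)=-1.617e+00  a ← 58.739789 − (+1.894e-08/-1.617e+00) = 58.739789
iter 5: u=1.274230  f(a)=+2.842e-14  f'(a)=-1.617e+00  a ← 58.739789 − (+2.842e-14/-1.617e+00) = 58.739789
converged: |Δa| < 1e-12 after 5 iterations
sag = a·(cosh(S/(2a)) − 1) = 58.739789·(cosh(1.274230) − 1) = 54.498571
T_max/T_min = cosh(S/(2a)) = 1.927797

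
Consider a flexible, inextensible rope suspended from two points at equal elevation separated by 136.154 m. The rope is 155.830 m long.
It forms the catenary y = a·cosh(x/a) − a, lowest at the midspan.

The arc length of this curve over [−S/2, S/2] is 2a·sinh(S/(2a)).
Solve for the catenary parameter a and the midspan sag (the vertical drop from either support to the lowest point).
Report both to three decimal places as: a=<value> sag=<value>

seed: a₀ = √(S³/(24(L−S))) = √(136.154³/(24·19.676)) = 73.109124
iter 1: u=0.931170  f(a)=+8.709e-01  f'(a)=-5.864e-01  a ← 73.109124 − (+8.709e-01/-5.864e-01) = 74.594200
iter 2: u=0.912631  f(a)=+2.724e-02  f'(a)=-5.502e-01  a ← 74.594200 − (+2.724e-02/-5.502e-01) = 74.643710
iter 3: u=0.912026  f(a)=+2.857e-05  f'(a)=-5.491e-01  a ← 74.643710 − (+2.857e-05/-5.491e-01) = 74.643762
iter 4: u=0.912025  f(a)=+3.149e-11  f'(a)=-5.491e-01  a ← 74.643762 − (+3.149e-11/-5.491e-01) = 74.643762
converged: |Δa| < 1e-12 after 4 iterations
sag = a·(cosh(S/(2a)) − 1) = 74.643762·(cosh(0.912025) − 1) = 33.256370
T_max/T_min = cosh(S/(2a)) = 1.445534

a=74.644 sag=33.256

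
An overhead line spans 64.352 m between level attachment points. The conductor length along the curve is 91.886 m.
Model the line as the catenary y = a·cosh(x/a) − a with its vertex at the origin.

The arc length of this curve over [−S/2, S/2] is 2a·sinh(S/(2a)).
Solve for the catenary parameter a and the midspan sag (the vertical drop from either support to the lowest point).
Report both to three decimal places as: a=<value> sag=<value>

a=21.262 sag=29.363

seed: a₀ = √(S³/(24(L−S))) = √(64.352³/(24·27.534)) = 20.081807
iter 1: u=1.602246  f(a)=+3.758e+00  f'(a)=-3.514e+00  a ← 20.081807 − (+3.758e+00/-3.514e+00) = 21.151334
iter 2: u=1.521228  f(a)=+3.211e-01  f'(a)=-2.937e+00  a ← 21.151334 − (+3.211e-01/-2.937e+00) = 21.260674
iter 3: u=1.513404  f(a)=+2.828e-03  f'(a)=-2.885e+00  a ← 21.260674 − (+2.828e-03/-2.885e+00) = 21.261654
iter 4: u=1.513335  f(a)=+2.237e-07  f'(a)=-2.885e+00  a ← 21.261654 − (+2.237e-07/-2.885e+00) = 21.261655
iter 5: u=1.513335  f(a)=-1.421e-14  f'(a)=-2.885e+00  a ← 21.261655 − (-1.421e-14/-2.885e+00) = 21.261655
converged: |Δa| < 1e-12 after 5 iterations
sag = a·(cosh(S/(2a)) − 1) = 21.261655·(cosh(1.513335) − 1) = 29.362620
T_max/T_min = cosh(S/(2a)) = 2.381013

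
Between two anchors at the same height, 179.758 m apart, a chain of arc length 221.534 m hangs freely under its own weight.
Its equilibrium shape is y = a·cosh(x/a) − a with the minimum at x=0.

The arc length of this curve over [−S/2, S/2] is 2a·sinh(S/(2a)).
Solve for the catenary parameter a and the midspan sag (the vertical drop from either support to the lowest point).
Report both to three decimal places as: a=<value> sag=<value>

a=78.637 sag=57.205

seed: a₀ = √(S³/(24(L−S))) = √(179.758³/(24·41.776)) = 76.113780
iter 1: u=1.180851  f(a)=+3.011e+00  f'(a)=-1.259e+00  a ← 76.113780 − (+3.011e+00/-1.259e+00) = 78.506280
iter 2: u=1.144864  f(a)=+1.478e-01  f'(a)=-1.138e+00  a ← 78.506280 − (+1.478e-01/-1.138e+00) = 78.636189
iter 3: u=1.142972  f(a)=+3.968e-04  f'(a)=-1.132e+00  a ← 78.636189 − (+3.968e-04/-1.132e+00) = 78.636539
iter 4: u=1.142967  f(a)=+2.878e-09  f'(a)=-1.132e+00  a ← 78.636539 − (+2.878e-09/-1.132e+00) = 78.636539
iter 5: u=1.142967  f(a)=-8.527e-14  f'(a)=-1.132e+00  a ← 78.636539 − (-8.527e-14/-1.132e+00) = 78.636539
converged: |Δa| < 1e-12 after 5 iterations
sag = a·(cosh(S/(2a)) − 1) = 78.636539·(cosh(1.142967) − 1) = 57.205404
T_max/T_min = cosh(S/(2a)) = 1.727466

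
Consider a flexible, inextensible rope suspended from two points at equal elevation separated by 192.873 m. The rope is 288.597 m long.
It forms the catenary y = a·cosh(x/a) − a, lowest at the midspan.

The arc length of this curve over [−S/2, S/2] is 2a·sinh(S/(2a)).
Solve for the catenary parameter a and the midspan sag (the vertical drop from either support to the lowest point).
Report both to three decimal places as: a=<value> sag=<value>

a=59.646 sag=96.494

seed: a₀ = √(S³/(24(L−S))) = √(192.873³/(24·95.724)) = 55.884467
iter 1: u=1.725641  f(a)=+1.531e+01  f'(a)=-4.561e+00  a ← 55.884467 − (+1.531e+01/-4.561e+00) = 59.240594
iter 2: u=1.627879  f(a)=+1.487e+00  f'(a)=-3.714e+00  a ← 59.240594 − (+1.487e+00/-3.714e+00) = 59.641053
iter 3: u=1.616948  f(a)=+1.738e-02  f'(a)=-3.627e+00  a ← 59.641053 − (+1.738e-02/-3.627e+00) = 59.645843
iter 4: u=1.616818  f(a)=+2.434e-06  f'(a)=-3.626e+00  a ← 59.645843 − (+2.434e-06/-3.626e+00) = 59.645844
iter 5: u=1.616818  f(a)=+5.684e-14  f'(a)=-3.626e+00  a ← 59.645844 − (+5.684e-14/-3.626e+00) = 59.645844
converged: |Δa| < 1e-12 after 5 iterations
sag = a·(cosh(S/(2a)) − 1) = 59.645844·(cosh(1.616818) − 1) = 96.494105
T_max/T_min = cosh(S/(2a)) = 2.617784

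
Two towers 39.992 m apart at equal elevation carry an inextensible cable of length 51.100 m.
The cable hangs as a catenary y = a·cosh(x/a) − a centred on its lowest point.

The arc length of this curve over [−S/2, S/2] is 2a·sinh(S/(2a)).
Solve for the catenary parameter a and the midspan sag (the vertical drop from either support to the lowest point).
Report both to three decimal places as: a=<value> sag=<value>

a=16.097 sag=14.101

seed: a₀ = √(S³/(24(L−S))) = √(39.992³/(24·11.108)) = 15.489455
iter 1: u=1.290943  f(a)=+9.632e-01  f'(a)=-1.688e+00  a ← 15.489455 − (+9.632e-01/-1.688e+00) = 16.060072
iter 2: u=1.245075  f(a)=+5.578e-02  f'(a)=-1.498e+00  a ← 16.060072 − (+5.578e-02/-1.498e+00) = 16.097321
iter 3: u=1.242194  f(a)=+2.126e-04  f'(a)=-1.486e+00  a ← 16.097321 − (+2.126e-04/-1.486e+00) = 16.097464
iter 4: u=1.242183  f(a)=+3.112e-09  f'(a)=-1.486e+00  a ← 16.097464 − (+3.112e-09/-1.486e+00) = 16.097464
iter 5: u=1.242183  f(a)=+1.421e-14  f'(a)=-1.486e+00  a ← 16.097464 − (+1.421e-14/-1.486e+00) = 16.097464
converged: |Δa| < 1e-12 after 5 iterations
sag = a·(cosh(S/(2a)) − 1) = 16.097464·(cosh(1.242183) − 1) = 14.100729
T_max/T_min = cosh(S/(2a)) = 1.875960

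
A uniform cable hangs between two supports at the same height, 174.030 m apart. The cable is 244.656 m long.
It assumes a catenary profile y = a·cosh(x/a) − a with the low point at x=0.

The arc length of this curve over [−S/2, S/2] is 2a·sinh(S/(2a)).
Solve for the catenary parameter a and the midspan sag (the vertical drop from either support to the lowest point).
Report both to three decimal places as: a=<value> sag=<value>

a=58.883 sag=76.879

seed: a₀ = √(S³/(24(L−S))) = √(174.030³/(24·70.626)) = 55.763273
iter 1: u=1.560436  f(a)=+9.114e+00  f'(a)=-3.206e+00  a ← 55.763273 − (+9.114e+00/-3.206e+00) = 58.606183
iter 2: u=1.484741  f(a)=+7.434e-01  f'(a)=-2.703e+00  a ← 58.606183 − (+7.434e-01/-2.703e+00) = 58.881252
iter 3: u=1.477805  f(a)=+5.916e-03  f'(a)=-2.660e+00  a ← 58.881252 − (+5.916e-03/-2.660e+00) = 58.883476
iter 4: u=1.477749  f(a)=+3.812e-07  f'(a)=-2.659e+00  a ← 58.883476 − (+3.812e-07/-2.659e+00) = 58.883476
iter 5: u=1.477749  f(a)=+0.000e+00  f'(a)=-2.659e+00  a ← 58.883476 − (+0.000e+00/-2.659e+00) = 58.883476
converged: |Δa| < 1e-12 after 5 iterations
sag = a·(cosh(S/(2a)) − 1) = 58.883476·(cosh(1.477749) − 1) = 76.878828
T_max/T_min = cosh(S/(2a)) = 2.305610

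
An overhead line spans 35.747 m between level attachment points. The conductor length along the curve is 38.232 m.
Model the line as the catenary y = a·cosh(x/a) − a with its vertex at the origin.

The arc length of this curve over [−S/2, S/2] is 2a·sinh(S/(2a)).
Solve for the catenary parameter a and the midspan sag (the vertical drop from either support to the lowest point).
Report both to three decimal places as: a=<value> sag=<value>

a=27.959 sag=5.910

seed: a₀ = √(S³/(24(L−S))) = √(35.747³/(24·2.485)) = 27.675188
iter 1: u=0.645831  f(a)=+5.234e-02  f'(a)=-1.872e-01  a ← 27.675188 − (+5.234e-02/-1.872e-01) = 27.954814
iter 2: u=0.639371  f(a)=+8.039e-04  f'(a)=-1.815e-01  a ← 27.954814 − (+8.039e-04/-1.815e-01) = 27.959244
iter 3: u=0.639270  f(a)=+1.962e-07  f'(a)=-1.814e-01  a ← 27.959244 − (+1.962e-07/-1.814e-01) = 27.959245
iter 4: u=0.639270  f(a)=+1.421e-14  f'(a)=-1.814e-01  a ← 27.959245 − (+1.421e-14/-1.814e-01) = 27.959245
converged: |Δa| < 1e-12 after 4 iterations
sag = a·(cosh(S/(2a)) − 1) = 27.959245·(cosh(0.639270) − 1) = 5.910223
T_max/T_min = cosh(S/(2a)) = 1.211387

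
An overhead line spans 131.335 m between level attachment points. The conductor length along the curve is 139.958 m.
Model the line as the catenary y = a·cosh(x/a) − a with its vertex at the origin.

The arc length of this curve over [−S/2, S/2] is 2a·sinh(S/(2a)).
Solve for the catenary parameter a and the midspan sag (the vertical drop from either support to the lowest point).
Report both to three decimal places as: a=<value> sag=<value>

a=105.640 sag=21.076

seed: a₀ = √(S³/(24(L−S))) = √(131.335³/(24·8.623)) = 104.625104
iter 1: u=0.627646  f(a)=+1.714e-01  f'(a)=-1.714e-01  a ← 104.625104 − (+1.714e-01/-1.714e-01) = 105.625262
iter 2: u=0.621703  f(a)=+2.490e-03  f'(a)=-1.665e-01  a ← 105.625262 − (+2.490e-03/-1.665e-01) = 105.640216
iter 3: u=0.621615  f(a)=+5.421e-07  f'(a)=-1.664e-01  a ← 105.640216 − (+5.421e-07/-1.664e-01) = 105.640219
iter 4: u=0.621615  f(a)=+2.842e-14  f'(a)=-1.664e-01  a ← 105.640219 − (+2.842e-14/-1.664e-01) = 105.640219
converged: |Δa| < 1e-12 after 4 iterations
sag = a·(cosh(S/(2a)) − 1) = 105.640219·(cosh(0.621615) − 1) = 21.075669
T_max/T_min = cosh(S/(2a)) = 1.199504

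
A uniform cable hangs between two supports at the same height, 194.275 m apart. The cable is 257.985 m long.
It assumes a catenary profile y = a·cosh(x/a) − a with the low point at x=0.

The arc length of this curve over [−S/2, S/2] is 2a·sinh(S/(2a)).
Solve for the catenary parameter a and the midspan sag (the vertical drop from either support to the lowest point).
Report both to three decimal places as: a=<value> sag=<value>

a=72.427 sag=75.508

seed: a₀ = √(S³/(24(L−S))) = √(194.275³/(24·63.710)) = 69.249390
iter 1: u=1.402720  f(a)=+6.570e+00  f'(a)=-2.228e+00  a ← 69.249390 − (+6.570e+00/-2.228e+00) = 72.197478
iter 2: u=1.345442  f(a)=+4.428e-01  f'(a)=-1.937e+00  a ← 72.197478 − (+4.428e-01/-1.937e+00) = 72.426058
iter 3: u=1.341195  f(a)=+2.333e-03  f'(a)=-1.917e+00  a ← 72.426058 − (+2.333e-03/-1.917e+00) = 72.427275
iter 4: u=1.341173  f(a)=+6.555e-08  f'(a)=-1.917e+00  a ← 72.427275 − (+6.555e-08/-1.917e+00) = 72.427275
iter 5: u=1.341173  f(a)=+5.684e-14  f'(a)=-1.917e+00  a ← 72.427275 − (+5.684e-14/-1.917e+00) = 72.427275
converged: |Δa| < 1e-12 after 5 iterations
sag = a·(cosh(S/(2a)) − 1) = 72.427275·(cosh(1.341173) − 1) = 75.507762
T_max/T_min = cosh(S/(2a)) = 2.042532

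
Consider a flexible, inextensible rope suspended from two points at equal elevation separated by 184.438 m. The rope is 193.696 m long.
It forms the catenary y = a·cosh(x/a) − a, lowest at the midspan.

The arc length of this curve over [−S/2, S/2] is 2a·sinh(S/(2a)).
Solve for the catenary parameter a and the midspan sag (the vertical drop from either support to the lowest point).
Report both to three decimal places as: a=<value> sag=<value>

seed: a₀ = √(S³/(24(L−S))) = √(184.438³/(24·9.258)) = 168.039506
iter 1: u=0.548794  f(a)=+1.404e-01  f'(a)=-1.135e-01  a ← 168.039506 − (+1.404e-01/-1.135e-01) = 169.276198
iter 2: u=0.544784  f(a)=+1.565e-03  f'(a)=-1.110e-01  a ← 169.276198 − (+1.565e-03/-1.110e-01) = 169.290296
iter 3: u=0.544739  f(a)=+1.994e-07  f'(a)=-1.110e-01  a ← 169.290296 − (+1.994e-07/-1.110e-01) = 169.290298
iter 4: u=0.544739  f(a)=+5.684e-14  f'(a)=-1.110e-01  a ← 169.290298 − (+5.684e-14/-1.110e-01) = 169.290298
converged: |Δa| < 1e-12 after 4 iterations
sag = a·(cosh(S/(2a)) − 1) = 169.290298·(cosh(0.544739) − 1) = 25.744930
T_max/T_min = cosh(S/(2a)) = 1.152076

a=169.290 sag=25.745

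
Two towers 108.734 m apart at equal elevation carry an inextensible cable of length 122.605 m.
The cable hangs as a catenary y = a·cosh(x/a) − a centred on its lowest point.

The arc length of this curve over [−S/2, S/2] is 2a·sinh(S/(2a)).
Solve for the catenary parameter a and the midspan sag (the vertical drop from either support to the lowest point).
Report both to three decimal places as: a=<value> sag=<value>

seed: a₀ = √(S³/(24(L−S))) = √(108.734³/(24·13.871)) = 62.142474
iter 1: u=0.874877  f(a)=+5.406e-01  f'(a)=-4.815e-01  a ← 62.142474 − (+5.406e-01/-4.815e-01) = 63.265172
iter 2: u=0.859351  f(a)=+1.500e-02  f'(a)=-4.552e-01  a ← 63.265172 − (+1.500e-02/-4.552e-01) = 63.298125
iter 3: u=0.858904  f(a)=+1.227e-05  f'(a)=-4.544e-01  a ← 63.298125 − (+1.227e-05/-4.544e-01) = 63.298152
iter 4: u=0.858903  f(a)=+8.242e-12  f'(a)=-4.544e-01  a ← 63.298152 − (+8.242e-12/-4.544e-01) = 63.298152
converged: |Δa| < 1e-12 after 4 iterations
sag = a·(cosh(S/(2a)) − 1) = 63.298152·(cosh(0.858903) − 1) = 24.819114
T_max/T_min = cosh(S/(2a)) = 1.392099

a=63.298 sag=24.819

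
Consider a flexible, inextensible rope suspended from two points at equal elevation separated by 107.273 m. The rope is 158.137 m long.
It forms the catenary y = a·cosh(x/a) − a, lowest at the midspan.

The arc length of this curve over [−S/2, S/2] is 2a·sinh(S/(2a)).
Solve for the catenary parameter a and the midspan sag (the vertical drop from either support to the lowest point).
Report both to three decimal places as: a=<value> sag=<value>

seed: a₀ = √(S³/(24(L−S))) = √(107.273³/(24·50.864)) = 31.799827
iter 1: u=1.686692  f(a)=+7.745e+00  f'(a)=-4.207e+00  a ← 31.799827 − (+7.745e+00/-4.207e+00) = 33.641022
iter 2: u=1.594378  f(a)=+7.236e-01  f'(a)=-3.454e+00  a ← 33.641022 − (+7.236e-01/-3.454e+00) = 33.850508
iter 3: u=1.584511  f(a)=+7.753e-03  f'(a)=-3.381e+00  a ← 33.850508 − (+7.753e-03/-3.381e+00) = 33.852802
iter 4: u=1.584404  f(a)=+9.113e-07  f'(a)=-3.380e+00  a ← 33.852802 − (+9.113e-07/-3.380e+00) = 33.852802
iter 5: u=1.584404  f(a)=+5.684e-14  f'(a)=-3.380e+00  a ← 33.852802 − (+5.684e-14/-3.380e+00) = 33.852802
converged: |Δa| < 1e-12 after 5 iterations
sag = a·(cosh(S/(2a)) − 1) = 33.852802·(cosh(1.584404) − 1) = 52.157895
T_max/T_min = cosh(S/(2a)) = 2.540726

a=33.853 sag=52.158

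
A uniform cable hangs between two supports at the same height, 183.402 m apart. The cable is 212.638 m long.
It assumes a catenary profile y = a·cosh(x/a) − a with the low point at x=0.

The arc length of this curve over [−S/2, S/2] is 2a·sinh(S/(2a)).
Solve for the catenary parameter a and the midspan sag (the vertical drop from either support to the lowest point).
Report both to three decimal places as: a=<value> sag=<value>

a=95.929 sag=47.270

seed: a₀ = √(S³/(24(L−S))) = √(183.402³/(24·29.236)) = 93.765161
iter 1: u=0.977986  f(a)=+1.430e+00  f'(a)=-6.853e-01  a ← 93.765161 − (+1.430e+00/-6.853e-01) = 95.852385
iter 2: u=0.956690  f(a)=+4.916e-02  f'(a)=-6.389e-01  a ← 95.852385 − (+4.916e-02/-6.389e-01) = 95.929318
iter 3: u=0.955923  f(a)=+6.263e-05  f'(a)=-6.373e-01  a ← 95.929318 − (+6.263e-05/-6.373e-01) = 95.929416
iter 4: u=0.955922  f(a)=+1.020e-10  f'(a)=-6.373e-01  a ← 95.929416 − (+1.020e-10/-6.373e-01) = 95.929416
iter 5: u=0.955922  f(a)=+0.000e+00  f'(a)=-6.373e-01  a ← 95.929416 − (+0.000e+00/-6.373e-01) = 95.929416
converged: |Δa| < 1e-12 after 5 iterations
sag = a·(cosh(S/(2a)) − 1) = 95.929416·(cosh(0.955922) − 1) = 47.270384
T_max/T_min = cosh(S/(2a)) = 1.492762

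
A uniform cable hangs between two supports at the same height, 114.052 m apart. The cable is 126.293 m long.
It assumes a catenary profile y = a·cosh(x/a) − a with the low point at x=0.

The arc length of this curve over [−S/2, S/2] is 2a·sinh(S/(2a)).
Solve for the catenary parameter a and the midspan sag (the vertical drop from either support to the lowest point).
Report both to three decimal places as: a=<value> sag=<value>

a=72.179 sag=23.723

seed: a₀ = √(S³/(24(L−S))) = √(114.052³/(24·12.241)) = 71.062468
iter 1: u=0.802477  f(a)=+4.002e-01  f'(a)=-3.672e-01  a ← 71.062468 − (+4.002e-01/-3.672e-01) = 72.152397
iter 2: u=0.790355  f(a)=+9.394e-03  f'(a)=-3.502e-01  a ← 72.152397 − (+9.394e-03/-3.502e-01) = 72.179225
iter 3: u=0.790061  f(a)=+5.451e-06  f'(a)=-3.498e-01  a ← 72.179225 − (+5.451e-06/-3.498e-01) = 72.179241
iter 4: u=0.790061  f(a)=+1.847e-12  f'(a)=-3.498e-01  a ← 72.179241 − (+1.847e-12/-3.498e-01) = 72.179241
converged: |Δa| < 1e-12 after 4 iterations
sag = a·(cosh(S/(2a)) − 1) = 72.179241·(cosh(0.790061) − 1) = 23.723435
T_max/T_min = cosh(S/(2a)) = 1.328674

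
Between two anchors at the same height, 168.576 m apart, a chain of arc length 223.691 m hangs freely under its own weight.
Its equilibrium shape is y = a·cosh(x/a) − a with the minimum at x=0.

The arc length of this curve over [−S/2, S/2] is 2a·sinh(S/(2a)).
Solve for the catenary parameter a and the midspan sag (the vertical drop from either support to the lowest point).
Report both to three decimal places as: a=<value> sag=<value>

a=62.934 sag=65.402

seed: a₀ = √(S³/(24(L−S))) = √(168.576³/(24·55.115)) = 60.180126
iter 1: u=1.400595  f(a)=+5.665e+00  f'(a)=-2.217e+00  a ← 60.180126 − (+5.665e+00/-2.217e+00) = 62.735439
iter 2: u=1.343547  f(a)=+3.808e-01  f'(a)=-1.928e+00  a ← 62.735439 − (+3.808e-01/-1.928e+00) = 62.932943
iter 3: u=1.339330  f(a)=+1.995e-03  f'(a)=-1.908e+00  a ← 62.932943 − (+1.995e-03/-1.908e+00) = 62.933989
iter 4: u=1.339308  f(a)=+5.538e-08  f'(a)=-1.908e+00  a ← 62.933989 − (+5.538e-08/-1.908e+00) = 62.933989
iter 5: u=1.339308  f(a)=-2.842e-14  f'(a)=-1.908e+00  a ← 62.933989 − (-2.842e-14/-1.908e+00) = 62.933989
converged: |Δa| < 1e-12 after 5 iterations
sag = a·(cosh(S/(2a)) − 1) = 62.933989·(cosh(1.339308) − 1) = 65.401910
T_max/T_min = cosh(S/(2a)) = 2.039214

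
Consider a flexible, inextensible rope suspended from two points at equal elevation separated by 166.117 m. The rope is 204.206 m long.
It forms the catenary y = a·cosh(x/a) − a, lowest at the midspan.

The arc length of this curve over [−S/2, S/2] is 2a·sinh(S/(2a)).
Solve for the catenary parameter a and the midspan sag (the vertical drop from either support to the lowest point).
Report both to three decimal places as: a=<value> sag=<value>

a=73.131 sag=52.460

seed: a₀ = √(S³/(24(L−S))) = √(166.117³/(24·38.089)) = 70.813443
iter 1: u=1.172920  f(a)=+2.708e+00  f'(a)=-1.231e+00  a ← 70.813443 − (+2.708e+00/-1.231e+00) = 73.012505
iter 2: u=1.137593  f(a)=+1.312e-01  f'(a)=-1.114e+00  a ← 73.012505 − (+1.312e-01/-1.114e+00) = 73.130263
iter 3: u=1.135761  f(a)=+3.431e-04  f'(a)=-1.109e+00  a ← 73.130263 − (+3.431e-04/-1.109e+00) = 73.130573
iter 4: u=1.135756  f(a)=+2.359e-09  f'(a)=-1.109e+00  a ← 73.130573 − (+2.359e-09/-1.109e+00) = 73.130573
iter 5: u=1.135756  f(a)=+2.842e-14  f'(a)=-1.109e+00  a ← 73.130573 − (+2.842e-14/-1.109e+00) = 73.130573
converged: |Δa| < 1e-12 after 5 iterations
sag = a·(cosh(S/(2a)) − 1) = 73.130573·(cosh(1.135756) − 1) = 52.460443
T_max/T_min = cosh(S/(2a)) = 1.717353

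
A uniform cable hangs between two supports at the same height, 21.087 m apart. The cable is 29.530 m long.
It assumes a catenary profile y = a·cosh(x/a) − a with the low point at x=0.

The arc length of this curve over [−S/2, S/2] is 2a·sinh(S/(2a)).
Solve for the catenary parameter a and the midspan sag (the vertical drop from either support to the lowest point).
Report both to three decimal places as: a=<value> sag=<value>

seed: a₀ = √(S³/(24(L−S))) = √(21.087³/(24·8.443)) = 6.802494
iter 1: u=1.549946  f(a)=+1.074e+00  f'(a)=-3.132e+00  a ← 6.802494 − (+1.074e+00/-3.132e+00) = 7.145430
iter 2: u=1.475559  f(a)=+8.657e-02  f'(a)=-2.646e+00  a ← 7.145430 − (+8.657e-02/-2.646e+00) = 7.178148
iter 3: u=1.468833  f(a)=+6.713e-04  f'(a)=-2.605e+00  a ← 7.178148 − (+6.713e-04/-2.605e+00) = 7.178406
iter 4: u=1.468780  f(a)=+4.105e-08  f'(a)=-2.605e+00  a ← 7.178406 − (+4.105e-08/-2.605e+00) = 7.178406
iter 5: u=1.468780  f(a)=+3.553e-15  f'(a)=-2.605e+00  a ← 7.178406 − (+3.553e-15/-2.605e+00) = 7.178406
converged: |Δa| < 1e-12 after 5 iterations
sag = a·(cosh(S/(2a)) − 1) = 7.178406·(cosh(1.468780) − 1) = 9.239107
T_max/T_min = cosh(S/(2a)) = 2.287069

a=7.178 sag=9.239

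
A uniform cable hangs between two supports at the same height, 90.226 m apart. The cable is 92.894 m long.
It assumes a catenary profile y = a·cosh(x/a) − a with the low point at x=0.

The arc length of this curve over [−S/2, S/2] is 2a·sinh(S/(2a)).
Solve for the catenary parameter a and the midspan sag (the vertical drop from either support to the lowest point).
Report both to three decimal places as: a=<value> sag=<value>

a=107.574 sag=9.599

seed: a₀ = √(S³/(24(L−S))) = √(90.226³/(24·2.668)) = 107.102356
iter 1: u=0.421214  f(a)=+2.377e-02  f'(a)=-5.071e-02  a ← 107.102356 − (+2.377e-02/-5.071e-02) = 107.571054
iter 2: u=0.419379  f(a)=+1.569e-04  f'(a)=-5.004e-02  a ← 107.571054 − (+1.569e-04/-5.004e-02) = 107.574190
iter 3: u=0.419366  f(a)=+6.942e-09  f'(a)=-5.004e-02  a ← 107.574190 − (+6.942e-09/-5.004e-02) = 107.574190
iter 4: u=0.419366  f(a)=+1.421e-14  f'(a)=-5.004e-02  a ← 107.574190 − (+1.421e-14/-5.004e-02) = 107.574190
converged: |Δa| < 1e-12 after 4 iterations
sag = a·(cosh(S/(2a)) − 1) = 107.574190·(cosh(0.419366) − 1) = 9.598888
T_max/T_min = cosh(S/(2a)) = 1.089230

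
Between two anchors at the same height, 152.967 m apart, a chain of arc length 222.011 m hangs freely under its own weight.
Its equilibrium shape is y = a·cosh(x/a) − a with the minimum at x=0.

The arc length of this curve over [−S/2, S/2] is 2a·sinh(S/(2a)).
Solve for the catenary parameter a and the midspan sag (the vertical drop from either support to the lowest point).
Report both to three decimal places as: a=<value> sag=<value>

seed: a₀ = √(S³/(24(L−S))) = √(152.967³/(24·69.044)) = 46.475924
iter 1: u=1.645659  f(a)=+9.975e+00  f'(a)=-3.858e+00  a ← 46.475924 − (+9.975e+00/-3.858e+00) = 49.061758
iter 2: u=1.558923  f(a)=+8.931e-01  f'(a)=-3.195e+00  a ← 49.061758 − (+8.931e-01/-3.195e+00) = 49.341250
iter 3: u=1.550092  f(a)=+8.712e-03  f'(a)=-3.133e+00  a ← 49.341250 − (+8.712e-03/-3.133e+00) = 49.344031
iter 4: u=1.550005  f(a)=+8.470e-07  f'(a)=-3.133e+00  a ← 49.344031 − (+8.470e-07/-3.133e+00) = 49.344031
iter 5: u=1.550005  f(a)=+0.000e+00  f'(a)=-3.133e+00  a ← 49.344031 − (+0.000e+00/-3.133e+00) = 49.344031
converged: |Δa| < 1e-12 after 5 iterations
sag = a·(cosh(S/(2a)) − 1) = 49.344031·(cosh(1.550005) − 1) = 72.134586
T_max/T_min = cosh(S/(2a)) = 2.461871

a=49.344 sag=72.135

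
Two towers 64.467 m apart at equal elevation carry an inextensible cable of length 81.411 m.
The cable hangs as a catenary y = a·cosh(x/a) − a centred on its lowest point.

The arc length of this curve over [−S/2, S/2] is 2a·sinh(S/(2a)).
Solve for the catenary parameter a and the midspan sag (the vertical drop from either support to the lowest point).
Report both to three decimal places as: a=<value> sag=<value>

seed: a₀ = √(S³/(24(L−S))) = √(64.467³/(24·16.944)) = 25.668034
iter 1: u=1.255784  f(a)=+1.387e+00  f'(a)=-1.541e+00  a ← 25.668034 − (+1.387e+00/-1.541e+00) = 26.568580
iter 2: u=1.213219  f(a)=+7.635e-02  f'(a)=-1.375e+00  a ← 26.568580 − (+7.635e-02/-1.375e+00) = 26.624102
iter 3: u=1.210689  f(a)=+2.611e-04  f'(a)=-1.366e+00  a ← 26.624102 − (+2.611e-04/-1.366e+00) = 26.624293
iter 4: u=1.210680  f(a)=+3.076e-09  f'(a)=-1.366e+00  a ← 26.624293 − (+3.076e-09/-1.366e+00) = 26.624293
iter 5: u=1.210680  f(a)=+0.000e+00  f'(a)=-1.366e+00  a ← 26.624293 − (+0.000e+00/-1.366e+00) = 26.624293
converged: |Δa| < 1e-12 after 5 iterations
sag = a·(cosh(S/(2a)) − 1) = 26.624293·(cosh(1.210680) − 1) = 22.015101
T_max/T_min = cosh(S/(2a)) = 1.826880

a=26.624 sag=22.015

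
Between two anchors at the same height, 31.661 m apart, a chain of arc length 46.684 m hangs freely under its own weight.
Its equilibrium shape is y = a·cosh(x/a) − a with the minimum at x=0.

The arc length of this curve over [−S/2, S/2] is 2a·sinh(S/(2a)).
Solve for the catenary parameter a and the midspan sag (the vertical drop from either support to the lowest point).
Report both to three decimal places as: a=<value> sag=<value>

a=9.988 sag=15.401

seed: a₀ = √(S³/(24(L−S))) = √(31.661³/(24·15.023)) = 9.382163
iter 1: u=1.687297  f(a)=+2.289e+00  f'(a)=-4.212e+00  a ← 9.382163 − (+2.289e+00/-4.212e+00) = 9.925700
iter 2: u=1.594900  f(a)=+2.140e-01  f'(a)=-3.458e+00  a ← 9.925700 − (+2.140e-01/-3.458e+00) = 9.987588
iter 3: u=1.585017  f(a)=+2.296e-03  f'(a)=-3.384e+00  a ← 9.987588 − (+2.296e-03/-3.384e+00) = 9.988267
iter 4: u=1.584910  f(a)=+2.706e-07  f'(a)=-3.384e+00  a ← 9.988267 − (+2.706e-07/-3.384e+00) = 9.988267
iter 5: u=1.584910  f(a)=+0.000e+00  f'(a)=-3.384e+00  a ← 9.988267 − (+0.000e+00/-3.384e+00) = 9.988267
converged: |Δa| < 1e-12 after 5 iterations
sag = a·(cosh(S/(2a)) − 1) = 9.988267·(cosh(1.584910) − 1) = 15.400991
T_max/T_min = cosh(S/(2a)) = 2.541908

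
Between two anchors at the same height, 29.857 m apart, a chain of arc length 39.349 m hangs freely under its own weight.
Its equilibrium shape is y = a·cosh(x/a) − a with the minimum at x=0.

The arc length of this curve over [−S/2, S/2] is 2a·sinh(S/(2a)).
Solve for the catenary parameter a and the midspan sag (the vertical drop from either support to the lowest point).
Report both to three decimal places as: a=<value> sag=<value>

a=11.291 sag=11.393

seed: a₀ = √(S³/(24(L−S))) = √(29.857³/(24·9.492)) = 10.808981
iter 1: u=1.381120  f(a)=+9.475e-01  f'(a)=-2.115e+00  a ← 10.808981 − (+9.475e-01/-2.115e+00) = 11.256985
iter 2: u=1.326154  f(a)=+6.209e-02  f'(a)=-1.846e+00  a ← 11.256985 − (+6.209e-02/-1.846e+00) = 11.290621
iter 3: u=1.322204  f(a)=+3.080e-04  f'(a)=-1.828e+00  a ← 11.290621 − (+3.080e-04/-1.828e+00) = 11.290789
iter 4: u=1.322184  f(a)=+7.662e-09  f'(a)=-1.828e+00  a ← 11.290789 − (+7.662e-09/-1.828e+00) = 11.290789
iter 5: u=1.322184  f(a)=+7.105e-15  f'(a)=-1.828e+00  a ← 11.290789 − (+7.105e-15/-1.828e+00) = 11.290789
converged: |Δa| < 1e-12 after 5 iterations
sag = a·(cosh(S/(2a)) − 1) = 11.290789·(cosh(1.322184) − 1) = 11.393299
T_max/T_min = cosh(S/(2a)) = 2.009079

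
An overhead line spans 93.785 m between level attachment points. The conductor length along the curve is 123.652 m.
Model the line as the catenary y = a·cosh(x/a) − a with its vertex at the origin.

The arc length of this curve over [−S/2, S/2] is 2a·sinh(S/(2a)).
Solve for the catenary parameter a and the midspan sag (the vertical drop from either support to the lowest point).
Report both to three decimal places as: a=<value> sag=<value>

seed: a₀ = √(S³/(24(L−S))) = √(93.785³/(24·29.867)) = 33.923344
iter 1: u=1.382308  f(a)=+2.987e+00  f'(a)=-2.121e+00  a ← 33.923344 − (+2.987e+00/-2.121e+00) = 35.331469
iter 2: u=1.327216  f(a)=+1.960e-01  f'(a)=-1.851e+00  a ← 35.331469 − (+1.960e-01/-1.851e+00) = 35.437378
iter 3: u=1.323250  f(a)=+9.757e-04  f'(a)=-1.833e+00  a ← 35.437378 − (+9.757e-04/-1.833e+00) = 35.437910
iter 4: u=1.323230  f(a)=+2.444e-08  f'(a)=-1.833e+00  a ← 35.437910 − (+2.444e-08/-1.833e+00) = 35.437910
iter 5: u=1.323230  f(a)=+0.000e+00  f'(a)=-1.833e+00  a ← 35.437910 − (+0.000e+00/-1.833e+00) = 35.437910
converged: |Δa| < 1e-12 after 5 iterations
sag = a·(cosh(S/(2a)) − 1) = 35.437910·(cosh(1.323230) − 1) = 35.824280
T_max/T_min = cosh(S/(2a)) = 2.010903

a=35.438 sag=35.824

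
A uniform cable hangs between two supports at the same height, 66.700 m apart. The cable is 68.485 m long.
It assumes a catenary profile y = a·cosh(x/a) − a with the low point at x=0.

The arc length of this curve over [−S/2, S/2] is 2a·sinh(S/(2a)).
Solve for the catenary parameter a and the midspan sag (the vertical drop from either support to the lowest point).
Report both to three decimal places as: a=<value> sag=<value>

seed: a₀ = √(S³/(24(L−S))) = √(66.700³/(24·1.785)) = 83.226958
iter 1: u=0.400712  f(a)=+1.439e-02  f'(a)=-4.359e-02  a ← 83.226958 − (+1.439e-02/-4.359e-02) = 83.557001
iter 2: u=0.399129  f(a)=+8.602e-05  f'(a)=-4.307e-02  a ← 83.557001 − (+8.602e-05/-4.307e-02) = 83.558998
iter 3: u=0.399119  f(a)=+3.117e-09  f'(a)=-4.306e-02  a ← 83.558998 − (+3.117e-09/-4.306e-02) = 83.558999
iter 4: u=0.399119  f(a)=+1.421e-14  f'(a)=-4.306e-02  a ← 83.558999 − (+1.421e-14/-4.306e-02) = 83.558999
converged: |Δa| < 1e-12 after 4 iterations
sag = a·(cosh(S/(2a)) − 1) = 83.558999·(cosh(0.399119) − 1) = 6.744130
T_max/T_min = cosh(S/(2a)) = 1.080711

a=83.559 sag=6.744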